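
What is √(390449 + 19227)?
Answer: 2*√102419 ≈ 640.06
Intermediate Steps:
√(390449 + 19227) = √409676 = 2*√102419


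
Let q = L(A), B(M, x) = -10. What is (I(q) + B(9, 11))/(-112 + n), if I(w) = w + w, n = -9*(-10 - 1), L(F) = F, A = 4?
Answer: 2/13 ≈ 0.15385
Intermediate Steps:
q = 4
n = 99 (n = -9*(-11) = 99)
I(w) = 2*w
(I(q) + B(9, 11))/(-112 + n) = (2*4 - 10)/(-112 + 99) = (8 - 10)/(-13) = -2*(-1/13) = 2/13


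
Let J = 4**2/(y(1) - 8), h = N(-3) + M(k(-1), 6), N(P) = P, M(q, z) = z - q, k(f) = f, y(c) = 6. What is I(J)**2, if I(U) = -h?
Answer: 16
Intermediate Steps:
h = 4 (h = -3 + (6 - 1*(-1)) = -3 + (6 + 1) = -3 + 7 = 4)
J = -8 (J = 4**2/(6 - 8) = 16/(-2) = 16*(-1/2) = -8)
I(U) = -4 (I(U) = -1*4 = -4)
I(J)**2 = (-4)**2 = 16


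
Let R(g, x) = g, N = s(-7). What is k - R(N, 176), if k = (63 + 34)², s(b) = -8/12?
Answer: 28229/3 ≈ 9409.7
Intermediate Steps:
s(b) = -⅔ (s(b) = -8*1/12 = -⅔)
N = -⅔ ≈ -0.66667
k = 9409 (k = 97² = 9409)
k - R(N, 176) = 9409 - 1*(-⅔) = 9409 + ⅔ = 28229/3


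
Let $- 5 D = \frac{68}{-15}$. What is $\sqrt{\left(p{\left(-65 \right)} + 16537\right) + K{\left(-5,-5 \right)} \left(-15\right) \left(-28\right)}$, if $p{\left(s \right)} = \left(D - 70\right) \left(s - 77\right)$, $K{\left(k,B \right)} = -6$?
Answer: $\frac{\sqrt{5361357}}{15} \approx 154.36$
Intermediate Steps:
$D = \frac{68}{75}$ ($D = - \frac{68 \frac{1}{-15}}{5} = - \frac{68 \left(- \frac{1}{15}\right)}{5} = \left(- \frac{1}{5}\right) \left(- \frac{68}{15}\right) = \frac{68}{75} \approx 0.90667$)
$p{\left(s \right)} = \frac{399014}{75} - \frac{5182 s}{75}$ ($p{\left(s \right)} = \left(\frac{68}{75} - 70\right) \left(s - 77\right) = - \frac{5182 \left(-77 + s\right)}{75} = \frac{399014}{75} - \frac{5182 s}{75}$)
$\sqrt{\left(p{\left(-65 \right)} + 16537\right) + K{\left(-5,-5 \right)} \left(-15\right) \left(-28\right)} = \sqrt{\left(\left(\frac{399014}{75} - - \frac{67366}{15}\right) + 16537\right) + \left(-6\right) \left(-15\right) \left(-28\right)} = \sqrt{\left(\left(\frac{399014}{75} + \frac{67366}{15}\right) + 16537\right) + 90 \left(-28\right)} = \sqrt{\left(\frac{735844}{75} + 16537\right) - 2520} = \sqrt{\frac{1976119}{75} - 2520} = \sqrt{\frac{1787119}{75}} = \frac{\sqrt{5361357}}{15}$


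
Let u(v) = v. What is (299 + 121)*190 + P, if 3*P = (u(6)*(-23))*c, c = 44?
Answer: 77776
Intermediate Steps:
P = -2024 (P = ((6*(-23))*44)/3 = (-138*44)/3 = (1/3)*(-6072) = -2024)
(299 + 121)*190 + P = (299 + 121)*190 - 2024 = 420*190 - 2024 = 79800 - 2024 = 77776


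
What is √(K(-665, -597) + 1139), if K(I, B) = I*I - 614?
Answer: 5*√17710 ≈ 665.39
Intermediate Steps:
K(I, B) = -614 + I² (K(I, B) = I² - 614 = -614 + I²)
√(K(-665, -597) + 1139) = √((-614 + (-665)²) + 1139) = √((-614 + 442225) + 1139) = √(441611 + 1139) = √442750 = 5*√17710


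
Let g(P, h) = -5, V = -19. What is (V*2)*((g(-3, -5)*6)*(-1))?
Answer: -1140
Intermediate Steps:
(V*2)*((g(-3, -5)*6)*(-1)) = (-19*2)*(-5*6*(-1)) = -(-1140)*(-1) = -38*30 = -1140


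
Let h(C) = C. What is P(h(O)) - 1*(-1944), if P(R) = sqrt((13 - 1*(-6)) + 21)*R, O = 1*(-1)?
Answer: 1944 - 2*sqrt(10) ≈ 1937.7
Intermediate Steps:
O = -1
P(R) = 2*R*sqrt(10) (P(R) = sqrt((13 + 6) + 21)*R = sqrt(19 + 21)*R = sqrt(40)*R = (2*sqrt(10))*R = 2*R*sqrt(10))
P(h(O)) - 1*(-1944) = 2*(-1)*sqrt(10) - 1*(-1944) = -2*sqrt(10) + 1944 = 1944 - 2*sqrt(10)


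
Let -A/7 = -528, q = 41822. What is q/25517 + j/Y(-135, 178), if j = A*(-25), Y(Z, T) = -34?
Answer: 69388022/25517 ≈ 2719.3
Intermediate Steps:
A = 3696 (A = -7*(-528) = 3696)
j = -92400 (j = 3696*(-25) = -92400)
q/25517 + j/Y(-135, 178) = 41822/25517 - 92400/(-34) = 41822*(1/25517) - 92400*(-1/34) = 41822/25517 + 46200/17 = 69388022/25517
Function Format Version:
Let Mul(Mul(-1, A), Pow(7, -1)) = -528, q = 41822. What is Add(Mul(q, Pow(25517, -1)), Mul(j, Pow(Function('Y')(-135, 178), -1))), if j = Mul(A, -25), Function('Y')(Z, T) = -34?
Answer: Rational(69388022, 25517) ≈ 2719.3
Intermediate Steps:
A = 3696 (A = Mul(-7, -528) = 3696)
j = -92400 (j = Mul(3696, -25) = -92400)
Add(Mul(q, Pow(25517, -1)), Mul(j, Pow(Function('Y')(-135, 178), -1))) = Add(Mul(41822, Pow(25517, -1)), Mul(-92400, Pow(-34, -1))) = Add(Mul(41822, Rational(1, 25517)), Mul(-92400, Rational(-1, 34))) = Add(Rational(41822, 25517), Rational(46200, 17)) = Rational(69388022, 25517)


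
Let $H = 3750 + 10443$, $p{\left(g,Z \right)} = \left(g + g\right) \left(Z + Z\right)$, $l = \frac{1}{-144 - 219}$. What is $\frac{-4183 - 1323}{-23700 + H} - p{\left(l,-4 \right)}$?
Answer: $\frac{205174}{383449} \approx 0.53508$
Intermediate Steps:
$l = - \frac{1}{363}$ ($l = \frac{1}{-363} = - \frac{1}{363} \approx -0.0027548$)
$p{\left(g,Z \right)} = 4 Z g$ ($p{\left(g,Z \right)} = 2 g 2 Z = 4 Z g$)
$H = 14193$
$\frac{-4183 - 1323}{-23700 + H} - p{\left(l,-4 \right)} = \frac{-4183 - 1323}{-23700 + 14193} - 4 \left(-4\right) \left(- \frac{1}{363}\right) = - \frac{5506}{-9507} - \frac{16}{363} = \left(-5506\right) \left(- \frac{1}{9507}\right) - \frac{16}{363} = \frac{5506}{9507} - \frac{16}{363} = \frac{205174}{383449}$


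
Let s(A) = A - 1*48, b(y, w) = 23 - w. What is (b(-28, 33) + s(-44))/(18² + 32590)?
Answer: -51/16457 ≈ -0.0030990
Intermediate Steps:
s(A) = -48 + A (s(A) = A - 48 = -48 + A)
(b(-28, 33) + s(-44))/(18² + 32590) = ((23 - 1*33) + (-48 - 44))/(18² + 32590) = ((23 - 33) - 92)/(324 + 32590) = (-10 - 92)/32914 = -102*1/32914 = -51/16457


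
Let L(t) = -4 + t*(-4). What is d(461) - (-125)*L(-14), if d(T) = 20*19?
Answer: 6880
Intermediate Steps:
d(T) = 380
L(t) = -4 - 4*t
d(461) - (-125)*L(-14) = 380 - (-125)*(-4 - 4*(-14)) = 380 - (-125)*(-4 + 56) = 380 - (-125)*52 = 380 - 1*(-6500) = 380 + 6500 = 6880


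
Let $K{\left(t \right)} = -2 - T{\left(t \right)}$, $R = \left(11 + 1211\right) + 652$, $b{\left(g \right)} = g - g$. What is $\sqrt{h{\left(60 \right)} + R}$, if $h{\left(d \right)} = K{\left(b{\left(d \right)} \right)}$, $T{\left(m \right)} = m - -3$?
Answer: $\sqrt{1869} \approx 43.232$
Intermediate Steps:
$b{\left(g \right)} = 0$
$R = 1874$ ($R = 1222 + 652 = 1874$)
$T{\left(m \right)} = 3 + m$ ($T{\left(m \right)} = m + 3 = 3 + m$)
$K{\left(t \right)} = -5 - t$ ($K{\left(t \right)} = -2 - \left(3 + t\right) = -5 - t$)
$h{\left(d \right)} = -5$ ($h{\left(d \right)} = -5 - 0 = -5 + 0 = -5$)
$\sqrt{h{\left(60 \right)} + R} = \sqrt{-5 + 1874} = \sqrt{1869}$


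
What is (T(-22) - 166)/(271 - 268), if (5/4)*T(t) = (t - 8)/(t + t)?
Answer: -1820/33 ≈ -55.151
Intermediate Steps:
T(t) = 2*(-8 + t)/(5*t) (T(t) = 4*((t - 8)/(t + t))/5 = 4*((-8 + t)/((2*t)))/5 = 4*((-8 + t)*(1/(2*t)))/5 = 4*((-8 + t)/(2*t))/5 = 2*(-8 + t)/(5*t))
(T(-22) - 166)/(271 - 268) = ((⅖)*(-8 - 22)/(-22) - 166)/(271 - 268) = ((⅖)*(-1/22)*(-30) - 166)/3 = (6/11 - 166)*(⅓) = -1820/11*⅓ = -1820/33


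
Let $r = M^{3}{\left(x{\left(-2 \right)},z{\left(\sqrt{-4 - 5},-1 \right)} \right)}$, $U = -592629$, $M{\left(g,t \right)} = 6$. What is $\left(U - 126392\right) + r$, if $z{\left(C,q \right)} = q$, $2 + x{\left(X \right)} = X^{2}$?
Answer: $-718805$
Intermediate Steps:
$x{\left(X \right)} = -2 + X^{2}$
$r = 216$ ($r = 6^{3} = 216$)
$\left(U - 126392\right) + r = \left(-592629 - 126392\right) + 216 = -719021 + 216 = -718805$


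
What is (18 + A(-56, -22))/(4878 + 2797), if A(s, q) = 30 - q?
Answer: 14/1535 ≈ 0.0091205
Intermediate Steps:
(18 + A(-56, -22))/(4878 + 2797) = (18 + (30 - 1*(-22)))/(4878 + 2797) = (18 + (30 + 22))/7675 = (18 + 52)*(1/7675) = 70*(1/7675) = 14/1535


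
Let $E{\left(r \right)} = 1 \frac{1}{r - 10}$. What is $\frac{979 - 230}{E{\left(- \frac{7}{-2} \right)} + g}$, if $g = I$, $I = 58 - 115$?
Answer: $- \frac{9737}{743} \approx -13.105$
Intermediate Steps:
$E{\left(r \right)} = \frac{1}{-10 + r}$ ($E{\left(r \right)} = 1 \frac{1}{r - 10} = 1 \frac{1}{-10 + r} = \frac{1}{-10 + r}$)
$I = -57$
$g = -57$
$\frac{979 - 230}{E{\left(- \frac{7}{-2} \right)} + g} = \frac{979 - 230}{\frac{1}{-10 - \frac{7}{-2}} - 57} = \frac{979 - 230}{\frac{1}{-10 - - \frac{7}{2}} - 57} = \frac{1}{\frac{1}{-10 + \frac{7}{2}} - 57} \cdot 749 = \frac{1}{\frac{1}{- \frac{13}{2}} - 57} \cdot 749 = \frac{1}{- \frac{2}{13} - 57} \cdot 749 = \frac{1}{- \frac{743}{13}} \cdot 749 = \left(- \frac{13}{743}\right) 749 = - \frac{9737}{743}$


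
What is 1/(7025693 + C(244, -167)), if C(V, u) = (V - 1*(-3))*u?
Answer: 1/6984444 ≈ 1.4318e-7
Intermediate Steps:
C(V, u) = u*(3 + V) (C(V, u) = (V + 3)*u = (3 + V)*u = u*(3 + V))
1/(7025693 + C(244, -167)) = 1/(7025693 - 167*(3 + 244)) = 1/(7025693 - 167*247) = 1/(7025693 - 41249) = 1/6984444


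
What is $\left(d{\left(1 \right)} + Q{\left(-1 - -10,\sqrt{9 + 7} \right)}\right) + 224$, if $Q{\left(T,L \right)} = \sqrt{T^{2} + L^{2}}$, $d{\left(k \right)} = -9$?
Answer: $215 + \sqrt{97} \approx 224.85$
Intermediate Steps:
$Q{\left(T,L \right)} = \sqrt{L^{2} + T^{2}}$
$\left(d{\left(1 \right)} + Q{\left(-1 - -10,\sqrt{9 + 7} \right)}\right) + 224 = \left(-9 + \sqrt{\left(\sqrt{9 + 7}\right)^{2} + \left(-1 - -10\right)^{2}}\right) + 224 = \left(-9 + \sqrt{\left(\sqrt{16}\right)^{2} + \left(-1 + 10\right)^{2}}\right) + 224 = \left(-9 + \sqrt{4^{2} + 9^{2}}\right) + 224 = \left(-9 + \sqrt{16 + 81}\right) + 224 = \left(-9 + \sqrt{97}\right) + 224 = 215 + \sqrt{97}$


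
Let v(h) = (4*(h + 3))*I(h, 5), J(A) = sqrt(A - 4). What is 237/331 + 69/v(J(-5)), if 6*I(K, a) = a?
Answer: 27579/6620 - 69*I/20 ≈ 4.166 - 3.45*I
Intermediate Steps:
I(K, a) = a/6
J(A) = sqrt(-4 + A)
v(h) = 10 + 10*h/3 (v(h) = (4*(h + 3))*((1/6)*5) = (4*(3 + h))*(5/6) = (12 + 4*h)*(5/6) = 10 + 10*h/3)
237/331 + 69/v(J(-5)) = 237/331 + 69/(10 + 10*sqrt(-4 - 5)/3) = 237*(1/331) + 69/(10 + 10*sqrt(-9)/3) = 237/331 + 69/(10 + 10*(3*I)/3) = 237/331 + 69/(10 + 10*I) = 237/331 + 69*((10 - 10*I)/200) = 237/331 + 69*(10 - 10*I)/200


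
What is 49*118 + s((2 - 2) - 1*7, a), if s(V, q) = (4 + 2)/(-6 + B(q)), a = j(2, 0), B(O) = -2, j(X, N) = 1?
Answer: 23125/4 ≈ 5781.3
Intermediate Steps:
a = 1
s(V, q) = -¾ (s(V, q) = (4 + 2)/(-6 - 2) = 6/(-8) = 6*(-⅛) = -¾)
49*118 + s((2 - 2) - 1*7, a) = 49*118 - ¾ = 5782 - ¾ = 23125/4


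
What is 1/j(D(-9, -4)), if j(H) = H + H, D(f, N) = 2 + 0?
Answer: 1/4 ≈ 0.25000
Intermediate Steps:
D(f, N) = 2
j(H) = 2*H
1/j(D(-9, -4)) = 1/(2*2) = 1/4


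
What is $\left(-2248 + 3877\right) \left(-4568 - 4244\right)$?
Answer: $-14354748$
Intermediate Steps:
$\left(-2248 + 3877\right) \left(-4568 - 4244\right) = 1629 \left(-4568 - 4244\right) = 1629 \left(-8812\right) = -14354748$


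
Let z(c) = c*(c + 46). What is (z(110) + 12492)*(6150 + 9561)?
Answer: 465862572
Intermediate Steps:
z(c) = c*(46 + c)
(z(110) + 12492)*(6150 + 9561) = (110*(46 + 110) + 12492)*(6150 + 9561) = (110*156 + 12492)*15711 = (17160 + 12492)*15711 = 29652*15711 = 465862572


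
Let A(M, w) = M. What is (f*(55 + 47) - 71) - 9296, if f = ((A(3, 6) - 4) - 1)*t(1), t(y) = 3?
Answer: -9979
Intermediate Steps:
f = -6 (f = ((3 - 4) - 1)*3 = (-1 - 1)*3 = -2*3 = -6)
(f*(55 + 47) - 71) - 9296 = (-6*(55 + 47) - 71) - 9296 = (-6*102 - 71) - 9296 = (-612 - 71) - 9296 = -683 - 9296 = -9979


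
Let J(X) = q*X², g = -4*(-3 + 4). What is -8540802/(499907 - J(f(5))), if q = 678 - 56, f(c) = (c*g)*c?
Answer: 8540802/5720093 ≈ 1.4931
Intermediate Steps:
g = -4 (g = -4*1 = -4)
f(c) = -4*c² (f(c) = (c*(-4))*c = (-4*c)*c = -4*c²)
q = 622
J(X) = 622*X²
-8540802/(499907 - J(f(5))) = -8540802/(499907 - 622*(-4*5²)²) = -8540802/(499907 - 622*(-4*25)²) = -8540802/(499907 - 622*(-100)²) = -8540802/(499907 - 622*10000) = -8540802/(499907 - 1*6220000) = -8540802/(499907 - 6220000) = -8540802/(-5720093) = -8540802*(-1/5720093) = 8540802/5720093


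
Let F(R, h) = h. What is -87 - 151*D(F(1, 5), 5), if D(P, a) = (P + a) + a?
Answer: -2352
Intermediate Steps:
D(P, a) = P + 2*a
-87 - 151*D(F(1, 5), 5) = -87 - 151*(5 + 2*5) = -87 - 151*(5 + 10) = -87 - 151*15 = -87 - 2265 = -2352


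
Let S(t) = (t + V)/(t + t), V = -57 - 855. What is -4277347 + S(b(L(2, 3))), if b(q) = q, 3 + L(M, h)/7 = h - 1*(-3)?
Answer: -59883155/14 ≈ -4.2774e+6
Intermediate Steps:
V = -912
L(M, h) = 7*h (L(M, h) = -21 + 7*(h - 1*(-3)) = -21 + 7*(h + 3) = -21 + 7*(3 + h) = -21 + (21 + 7*h) = 7*h)
S(t) = (-912 + t)/(2*t) (S(t) = (t - 912)/(t + t) = (-912 + t)/((2*t)) = (-912 + t)*(1/(2*t)) = (-912 + t)/(2*t))
-4277347 + S(b(L(2, 3))) = -4277347 + (-912 + 7*3)/(2*((7*3))) = -4277347 + (½)*(-912 + 21)/21 = -4277347 + (½)*(1/21)*(-891) = -4277347 - 297/14 = -59883155/14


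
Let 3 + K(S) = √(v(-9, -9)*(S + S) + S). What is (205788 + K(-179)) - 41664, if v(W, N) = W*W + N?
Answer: 164121 + I*√25955 ≈ 1.6412e+5 + 161.11*I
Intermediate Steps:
v(W, N) = N + W² (v(W, N) = W² + N = N + W²)
K(S) = -3 + √145*√S (K(S) = -3 + √((-9 + (-9)²)*(S + S) + S) = -3 + √((-9 + 81)*(2*S) + S) = -3 + √(72*(2*S) + S) = -3 + √(144*S + S) = -3 + √(145*S) = -3 + √145*√S)
(205788 + K(-179)) - 41664 = (205788 + (-3 + √145*√(-179))) - 41664 = (205788 + (-3 + √145*(I*√179))) - 41664 = (205788 + (-3 + I*√25955)) - 41664 = (205785 + I*√25955) - 41664 = 164121 + I*√25955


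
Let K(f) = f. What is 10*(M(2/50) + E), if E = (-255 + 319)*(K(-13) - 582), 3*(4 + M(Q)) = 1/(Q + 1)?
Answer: -14852635/39 ≈ -3.8084e+5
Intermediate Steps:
M(Q) = -4 + 1/(3*(1 + Q)) (M(Q) = -4 + 1/(3*(Q + 1)) = -4 + 1/(3*(1 + Q)))
E = -38080 (E = (-255 + 319)*(-13 - 582) = 64*(-595) = -38080)
10*(M(2/50) + E) = 10*((-11 - 24/50)/(3*(1 + 2/50)) - 38080) = 10*((-11 - 24/50)/(3*(1 + 2*(1/50))) - 38080) = 10*((-11 - 12*1/25)/(3*(1 + 1/25)) - 38080) = 10*((-11 - 12/25)/(3*(26/25)) - 38080) = 10*((⅓)*(25/26)*(-287/25) - 38080) = 10*(-287/78 - 38080) = 10*(-2970527/78) = -14852635/39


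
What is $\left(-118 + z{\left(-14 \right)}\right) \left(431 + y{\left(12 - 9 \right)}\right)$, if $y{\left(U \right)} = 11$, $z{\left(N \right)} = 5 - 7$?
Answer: $-53040$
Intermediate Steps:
$z{\left(N \right)} = -2$ ($z{\left(N \right)} = 5 - 7 = -2$)
$\left(-118 + z{\left(-14 \right)}\right) \left(431 + y{\left(12 - 9 \right)}\right) = \left(-118 - 2\right) \left(431 + 11\right) = \left(-120\right) 442 = -53040$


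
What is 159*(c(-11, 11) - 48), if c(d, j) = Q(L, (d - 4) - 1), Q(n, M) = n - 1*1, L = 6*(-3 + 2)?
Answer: -8745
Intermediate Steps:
L = -6 (L = 6*(-1) = -6)
Q(n, M) = -1 + n (Q(n, M) = n - 1 = -1 + n)
c(d, j) = -7 (c(d, j) = -1 - 6 = -7)
159*(c(-11, 11) - 48) = 159*(-7 - 48) = 159*(-55) = -8745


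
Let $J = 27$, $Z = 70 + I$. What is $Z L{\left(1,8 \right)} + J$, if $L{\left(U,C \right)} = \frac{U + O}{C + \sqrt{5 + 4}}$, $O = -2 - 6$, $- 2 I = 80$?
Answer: $\frac{87}{11} \approx 7.9091$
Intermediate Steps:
$I = -40$ ($I = \left(- \frac{1}{2}\right) 80 = -40$)
$O = -8$
$L{\left(U,C \right)} = \frac{-8 + U}{3 + C}$ ($L{\left(U,C \right)} = \frac{U - 8}{C + \sqrt{5 + 4}} = \frac{-8 + U}{C + \sqrt{9}} = \frac{-8 + U}{C + 3} = \frac{-8 + U}{3 + C}$)
$Z = 30$ ($Z = 70 - 40 = 30$)
$Z L{\left(1,8 \right)} + J = 30 \frac{-8 + 1}{3 + 8} + 27 = 30 \cdot \frac{1}{11} \left(-7\right) + 27 = 30 \left(- \frac{7}{11}\right) + 27 = - \frac{210}{11} + 27 = \frac{87}{11}$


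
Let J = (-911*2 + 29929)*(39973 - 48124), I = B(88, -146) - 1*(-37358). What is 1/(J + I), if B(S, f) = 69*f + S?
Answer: -1/229072785 ≈ -4.3654e-9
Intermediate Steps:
B(S, f) = S + 69*f
I = 27372 (I = (88 + 69*(-146)) - 1*(-37358) = (88 - 10074) + 37358 = -9986 + 37358 = 27372)
J = -229100157 (J = (-1822 + 29929)*(-8151) = 28107*(-8151) = -229100157)
1/(J + I) = 1/(-229100157 + 27372) = 1/(-229072785) = -1/229072785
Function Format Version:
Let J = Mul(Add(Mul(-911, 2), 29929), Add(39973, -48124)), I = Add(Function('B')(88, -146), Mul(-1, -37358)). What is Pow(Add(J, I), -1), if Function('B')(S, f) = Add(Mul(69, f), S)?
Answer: Rational(-1, 229072785) ≈ -4.3654e-9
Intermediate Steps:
Function('B')(S, f) = Add(S, Mul(69, f))
I = 27372 (I = Add(Add(88, Mul(69, -146)), Mul(-1, -37358)) = Add(Add(88, -10074), 37358) = Add(-9986, 37358) = 27372)
J = -229100157 (J = Mul(Add(-1822, 29929), -8151) = Mul(28107, -8151) = -229100157)
Pow(Add(J, I), -1) = Pow(Add(-229100157, 27372), -1) = Pow(-229072785, -1) = Rational(-1, 229072785)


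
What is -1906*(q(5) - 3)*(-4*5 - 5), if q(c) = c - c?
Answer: -142950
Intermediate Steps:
q(c) = 0
-1906*(q(5) - 3)*(-4*5 - 5) = -1906*(0 - 3)*(-4*5 - 5) = -(-5718)*(-20 - 5) = -(-5718)*(-25) = -1906*75 = -142950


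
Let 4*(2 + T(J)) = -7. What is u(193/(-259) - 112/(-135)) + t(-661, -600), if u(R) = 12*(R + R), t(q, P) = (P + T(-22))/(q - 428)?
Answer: 14561441/5641020 ≈ 2.5813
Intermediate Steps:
T(J) = -15/4 (T(J) = -2 + (¼)*(-7) = -2 - 7/4 = -15/4)
t(q, P) = (-15/4 + P)/(-428 + q) (t(q, P) = (P - 15/4)/(q - 428) = (-15/4 + P)/(-428 + q))
u(R) = 24*R (u(R) = 12*(2*R) = 24*R)
u(193/(-259) - 112/(-135)) + t(-661, -600) = 24*(193/(-259) - 112/(-135)) + (-15/4 - 600)/(-428 - 661) = 24*(193*(-1/259) - 112*(-1/135)) - 2415/4/(-1089) = 24*(-193/259 + 112/135) - 1/1089*(-2415/4) = 24*(2953/34965) + 805/1452 = 23624/11655 + 805/1452 = 14561441/5641020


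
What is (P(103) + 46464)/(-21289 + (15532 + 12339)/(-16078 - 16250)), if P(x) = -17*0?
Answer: -1502088192/688258663 ≈ -2.1824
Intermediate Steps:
P(x) = 0
(P(103) + 46464)/(-21289 + (15532 + 12339)/(-16078 - 16250)) = (0 + 46464)/(-21289 + (15532 + 12339)/(-16078 - 16250)) = 46464/(-21289 + 27871/(-32328)) = 46464/(-21289 + 27871*(-1/32328)) = 46464/(-21289 - 27871/32328) = 46464/(-688258663/32328) = 46464*(-32328/688258663) = -1502088192/688258663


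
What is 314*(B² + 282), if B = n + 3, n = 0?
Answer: 91374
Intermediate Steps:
B = 3 (B = 0 + 3 = 3)
314*(B² + 282) = 314*(3² + 282) = 314*(9 + 282) = 314*291 = 91374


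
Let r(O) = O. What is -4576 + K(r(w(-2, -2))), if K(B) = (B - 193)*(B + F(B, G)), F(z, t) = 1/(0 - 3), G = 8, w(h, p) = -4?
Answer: -11167/3 ≈ -3722.3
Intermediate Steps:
F(z, t) = -⅓ (F(z, t) = 1/(-3) = -⅓)
K(B) = (-193 + B)*(-⅓ + B) (K(B) = (B - 193)*(B - ⅓) = (-193 + B)*(-⅓ + B))
-4576 + K(r(w(-2, -2))) = -4576 + (193/3 + (-4)² - 580/3*(-4)) = -4576 + (193/3 + 16 + 2320/3) = -4576 + 2561/3 = -11167/3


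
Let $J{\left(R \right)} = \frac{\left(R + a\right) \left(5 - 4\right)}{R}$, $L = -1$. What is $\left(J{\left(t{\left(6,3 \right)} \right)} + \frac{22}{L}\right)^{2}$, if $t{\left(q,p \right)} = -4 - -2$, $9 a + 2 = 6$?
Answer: $\frac{36481}{81} \approx 450.38$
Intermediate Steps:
$a = \frac{4}{9}$ ($a = - \frac{2}{9} + \frac{1}{9} \cdot 6 = - \frac{2}{9} + \frac{2}{3} = \frac{4}{9} \approx 0.44444$)
$t{\left(q,p \right)} = -2$ ($t{\left(q,p \right)} = -4 + 2 = -2$)
$J{\left(R \right)} = \frac{\frac{4}{9} + R}{R}$ ($J{\left(R \right)} = \frac{\left(R + \frac{4}{9}\right) \left(5 - 4\right)}{R} = \frac{\left(\frac{4}{9} + R\right) 1}{R} = \frac{\frac{4}{9} + R}{R}$)
$\left(J{\left(t{\left(6,3 \right)} \right)} + \frac{22}{L}\right)^{2} = \left(\frac{\frac{4}{9} - 2}{-2} + \frac{22}{-1}\right)^{2} = \left(\left(- \frac{1}{2}\right) \left(- \frac{14}{9}\right) + 22 \left(-1\right)\right)^{2} = \left(\frac{7}{9} - 22\right)^{2} = \left(- \frac{191}{9}\right)^{2} = \frac{36481}{81}$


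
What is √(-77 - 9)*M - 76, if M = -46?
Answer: -76 - 46*I*√86 ≈ -76.0 - 426.59*I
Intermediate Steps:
√(-77 - 9)*M - 76 = √(-77 - 9)*(-46) - 76 = √(-86)*(-46) - 76 = (I*√86)*(-46) - 76 = -46*I*√86 - 76 = -76 - 46*I*√86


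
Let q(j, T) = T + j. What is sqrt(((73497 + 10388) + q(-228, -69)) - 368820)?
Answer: 4*I*sqrt(17827) ≈ 534.07*I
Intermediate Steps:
sqrt(((73497 + 10388) + q(-228, -69)) - 368820) = sqrt(((73497 + 10388) + (-69 - 228)) - 368820) = sqrt((83885 - 297) - 368820) = sqrt(83588 - 368820) = sqrt(-285232) = 4*I*sqrt(17827)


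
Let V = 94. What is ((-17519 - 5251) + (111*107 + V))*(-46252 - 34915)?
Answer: 876522433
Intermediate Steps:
((-17519 - 5251) + (111*107 + V))*(-46252 - 34915) = ((-17519 - 5251) + (111*107 + 94))*(-46252 - 34915) = (-22770 + (11877 + 94))*(-81167) = (-22770 + 11971)*(-81167) = -10799*(-81167) = 876522433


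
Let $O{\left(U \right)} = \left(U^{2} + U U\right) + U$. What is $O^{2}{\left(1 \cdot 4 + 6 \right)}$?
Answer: $44100$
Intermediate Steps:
$O{\left(U \right)} = U + 2 U^{2}$ ($O{\left(U \right)} = \left(U^{2} + U^{2}\right) + U = 2 U^{2} + U = U + 2 U^{2}$)
$O^{2}{\left(1 \cdot 4 + 6 \right)} = \left(\left(1 \cdot 4 + 6\right) \left(1 + 2 \left(1 \cdot 4 + 6\right)\right)\right)^{2} = \left(\left(4 + 6\right) \left(1 + 2 \left(4 + 6\right)\right)\right)^{2} = \left(10 \left(1 + 2 \cdot 10\right)\right)^{2} = \left(10 \left(1 + 20\right)\right)^{2} = \left(10 \cdot 21\right)^{2} = 210^{2} = 44100$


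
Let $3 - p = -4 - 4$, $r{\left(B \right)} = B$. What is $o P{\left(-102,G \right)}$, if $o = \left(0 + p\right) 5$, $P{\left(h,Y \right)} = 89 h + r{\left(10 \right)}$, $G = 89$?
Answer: $-498740$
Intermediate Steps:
$p = 11$ ($p = 3 - \left(-4 - 4\right) = 3 - -8 = 3 + 8 = 11$)
$P{\left(h,Y \right)} = 10 + 89 h$ ($P{\left(h,Y \right)} = 89 h + 10 = 10 + 89 h$)
$o = 55$ ($o = \left(0 + 11\right) 5 = 11 \cdot 5 = 55$)
$o P{\left(-102,G \right)} = 55 \left(10 + 89 \left(-102\right)\right) = 55 \left(10 - 9078\right) = 55 \left(-9068\right) = -498740$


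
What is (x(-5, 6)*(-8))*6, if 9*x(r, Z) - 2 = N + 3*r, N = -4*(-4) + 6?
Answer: -48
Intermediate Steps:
N = 22 (N = 16 + 6 = 22)
x(r, Z) = 8/3 + r/3 (x(r, Z) = 2/9 + (22 + 3*r)/9 = 2/9 + (22/9 + r/3) = 8/3 + r/3)
(x(-5, 6)*(-8))*6 = ((8/3 + (⅓)*(-5))*(-8))*6 = ((8/3 - 5/3)*(-8))*6 = (1*(-8))*6 = -8*6 = -48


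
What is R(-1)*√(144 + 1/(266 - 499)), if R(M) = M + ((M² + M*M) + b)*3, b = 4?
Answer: 17*√7817383/233 ≈ 204.00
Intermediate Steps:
R(M) = 12 + M + 6*M² (R(M) = M + ((M² + M*M) + 4)*3 = M + ((M² + M²) + 4)*3 = M + (2*M² + 4)*3 = M + (4 + 2*M²)*3 = M + (12 + 6*M²) = 12 + M + 6*M²)
R(-1)*√(144 + 1/(266 - 499)) = (12 - 1 + 6*(-1)²)*√(144 + 1/(266 - 499)) = (12 - 1 + 6*1)*√(144 + 1/(-233)) = (12 - 1 + 6)*√(144 - 1/233) = 17*√(33551/233) = 17*(√7817383/233) = 17*√7817383/233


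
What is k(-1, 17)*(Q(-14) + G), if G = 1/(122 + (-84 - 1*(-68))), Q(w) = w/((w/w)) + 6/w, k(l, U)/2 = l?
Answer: 10699/371 ≈ 28.838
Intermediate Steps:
k(l, U) = 2*l
Q(w) = w + 6/w (Q(w) = w/1 + 6/w = w*1 + 6/w = w + 6/w)
G = 1/106 (G = 1/(122 + (-84 + 68)) = 1/(122 - 16) = 1/106 ≈ 0.0094340)
k(-1, 17)*(Q(-14) + G) = (2*(-1))*((-14 + 6/(-14)) + 1/106) = -2*((-14 + 6*(-1/14)) + 1/106) = -2*((-14 - 3/7) + 1/106) = -2*(-101/7 + 1/106) = -2*(-10699/742) = 10699/371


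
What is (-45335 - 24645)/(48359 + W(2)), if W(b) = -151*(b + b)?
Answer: -13996/9551 ≈ -1.4654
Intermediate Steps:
W(b) = -302*b
(-45335 - 24645)/(48359 + W(2)) = (-45335 - 24645)/(48359 - 302*2) = -69980/(48359 - 604) = -69980/47755 = -69980*1/47755 = -13996/9551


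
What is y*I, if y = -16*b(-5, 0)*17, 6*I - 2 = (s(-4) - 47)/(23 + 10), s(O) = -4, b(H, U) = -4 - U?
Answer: 2720/33 ≈ 82.424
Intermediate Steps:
I = 5/66 (I = ⅓ + ((-4 - 47)/(23 + 10))/6 = ⅓ + (-51/33)/6 = ⅓ + (-51*1/33)/6 = ⅓ + (⅙)*(-17/11) = ⅓ - 17/66 = 5/66 ≈ 0.075758)
y = 1088 (y = -16*(-4 - 1*0)*17 = -16*(-4 + 0)*17 = -16*(-4)*17 = 64*17 = 1088)
y*I = 1088*(5/66) = 2720/33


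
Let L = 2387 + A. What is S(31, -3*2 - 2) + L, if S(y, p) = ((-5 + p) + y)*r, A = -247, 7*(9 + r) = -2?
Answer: 13810/7 ≈ 1972.9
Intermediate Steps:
r = -65/7 (r = -9 + (1/7)*(-2) = -9 - 2/7 = -65/7 ≈ -9.2857)
S(y, p) = 325/7 - 65*p/7 - 65*y/7 (S(y, p) = ((-5 + p) + y)*(-65/7) = (-5 + p + y)*(-65/7) = 325/7 - 65*p/7 - 65*y/7)
L = 2140 (L = 2387 - 247 = 2140)
S(31, -3*2 - 2) + L = (325/7 - 65*(-3*2 - 2)/7 - 65/7*31) + 2140 = (325/7 - 65*(-6 - 2)/7 - 2015/7) + 2140 = (325/7 - 65/7*(-8) - 2015/7) + 2140 = (325/7 + 520/7 - 2015/7) + 2140 = -1170/7 + 2140 = 13810/7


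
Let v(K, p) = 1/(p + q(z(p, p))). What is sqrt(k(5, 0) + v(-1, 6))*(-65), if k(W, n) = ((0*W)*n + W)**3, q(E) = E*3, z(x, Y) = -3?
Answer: -65*sqrt(1122)/3 ≈ -725.75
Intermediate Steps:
q(E) = 3*E
v(K, p) = 1/(-9 + p) (v(K, p) = 1/(p + 3*(-3)) = 1/(p - 9) = 1/(-9 + p))
k(W, n) = W**3 (k(W, n) = (0*n + W)**3 = (0 + W)**3 = W**3)
sqrt(k(5, 0) + v(-1, 6))*(-65) = sqrt(5**3 + 1/(-9 + 6))*(-65) = sqrt(125 + 1/(-3))*(-65) = sqrt(125 - 1/3)*(-65) = sqrt(374/3)*(-65) = (sqrt(1122)/3)*(-65) = -65*sqrt(1122)/3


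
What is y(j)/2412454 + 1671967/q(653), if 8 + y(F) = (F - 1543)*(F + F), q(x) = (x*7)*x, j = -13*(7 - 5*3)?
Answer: 1570057141929/3600422341901 ≈ 0.43608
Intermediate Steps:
j = 104 (j = -13*(7 - 15) = -13*(-8) = 104)
q(x) = 7*x**2 (q(x) = (7*x)*x = 7*x**2)
y(F) = -8 + 2*F*(-1543 + F) (y(F) = -8 + (F - 1543)*(F + F) = -8 + (-1543 + F)*(2*F) = -8 + 2*F*(-1543 + F))
y(j)/2412454 + 1671967/q(653) = (-8 - 3086*104 + 2*104**2)/2412454 + 1671967/((7*653**2)) = (-8 - 320944 + 2*10816)*(1/2412454) + 1671967/((7*426409)) = (-8 - 320944 + 21632)*(1/2412454) + 1671967/2984863 = -299320*1/2412454 + 1671967*(1/2984863) = -149660/1206227 + 1671967/2984863 = 1570057141929/3600422341901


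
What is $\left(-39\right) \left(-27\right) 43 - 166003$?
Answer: $-120724$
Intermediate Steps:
$\left(-39\right) \left(-27\right) 43 - 166003 = 1053 \cdot 43 - 166003 = 45279 - 166003 = -120724$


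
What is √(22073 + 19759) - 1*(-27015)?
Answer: 27015 + 6*√1162 ≈ 27220.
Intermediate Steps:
√(22073 + 19759) - 1*(-27015) = √41832 + 27015 = 6*√1162 + 27015 = 27015 + 6*√1162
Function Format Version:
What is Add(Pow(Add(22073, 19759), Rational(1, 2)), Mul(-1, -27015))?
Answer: Add(27015, Mul(6, Pow(1162, Rational(1, 2)))) ≈ 27220.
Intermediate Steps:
Add(Pow(Add(22073, 19759), Rational(1, 2)), Mul(-1, -27015)) = Add(Pow(41832, Rational(1, 2)), 27015) = Add(Mul(6, Pow(1162, Rational(1, 2))), 27015) = Add(27015, Mul(6, Pow(1162, Rational(1, 2))))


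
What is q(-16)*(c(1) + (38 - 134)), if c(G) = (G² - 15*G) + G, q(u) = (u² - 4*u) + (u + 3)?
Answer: -33463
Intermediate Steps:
q(u) = 3 + u² - 3*u (q(u) = (u² - 4*u) + (3 + u) = 3 + u² - 3*u)
c(G) = G² - 14*G
q(-16)*(c(1) + (38 - 134)) = (3 + (-16)² - 3*(-16))*(1*(-14 + 1) + (38 - 134)) = (3 + 256 + 48)*(1*(-13) - 96) = 307*(-13 - 96) = 307*(-109) = -33463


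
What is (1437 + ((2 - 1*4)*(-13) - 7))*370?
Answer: 538720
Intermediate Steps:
(1437 + ((2 - 1*4)*(-13) - 7))*370 = (1437 + ((2 - 4)*(-13) - 7))*370 = (1437 + (-2*(-13) - 7))*370 = (1437 + (26 - 7))*370 = (1437 + 19)*370 = 1456*370 = 538720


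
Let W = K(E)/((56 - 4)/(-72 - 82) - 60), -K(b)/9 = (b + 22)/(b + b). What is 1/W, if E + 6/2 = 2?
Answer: -9292/14553 ≈ -0.63849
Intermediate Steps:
E = -1 (E = -3 + 2 = -1)
K(b) = -9*(22 + b)/(2*b) (K(b) = -9*(b + 22)/(b + b) = -9*(22 + b)/(2*b))
W = -14553/9292 (W = (-9/2 - 99/(-1))/((56 - 4)/(-72 - 82) - 60) = (-9/2 - 99*(-1))/(52/(-154) - 60) = (-9/2 + 99)/(52*(-1/154) - 60) = (189/2)/(-26/77 - 60) = (189/2)/(-4646/77) = -77/4646*189/2 = -14553/9292 ≈ -1.5662)
1/W = 1/(-14553/9292) = -9292/14553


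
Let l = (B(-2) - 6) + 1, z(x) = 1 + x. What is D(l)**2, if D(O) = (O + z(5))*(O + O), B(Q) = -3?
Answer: 1024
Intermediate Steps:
l = -8 (l = (-3 - 6) + 1 = -9 + 1 = -8)
D(O) = 2*O*(6 + O) (D(O) = (O + (1 + 5))*(O + O) = (O + 6)*(2*O) = (6 + O)*(2*O) = 2*O*(6 + O))
D(l)**2 = (2*(-8)*(6 - 8))**2 = (2*(-8)*(-2))**2 = 32**2 = 1024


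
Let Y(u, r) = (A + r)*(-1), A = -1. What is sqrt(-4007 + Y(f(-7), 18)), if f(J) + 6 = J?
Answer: 2*I*sqrt(1006) ≈ 63.435*I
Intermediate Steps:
f(J) = -6 + J
Y(u, r) = 1 - r (Y(u, r) = (-1 + r)*(-1) = 1 - r)
sqrt(-4007 + Y(f(-7), 18)) = sqrt(-4007 + (1 - 1*18)) = sqrt(-4007 + (1 - 18)) = sqrt(-4007 - 17) = sqrt(-4024) = 2*I*sqrt(1006)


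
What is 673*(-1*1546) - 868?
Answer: -1041326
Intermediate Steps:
673*(-1*1546) - 868 = 673*(-1546) - 868 = -1040458 - 868 = -1041326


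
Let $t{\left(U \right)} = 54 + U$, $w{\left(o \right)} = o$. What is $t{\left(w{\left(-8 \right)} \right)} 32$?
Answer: $1472$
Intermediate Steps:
$t{\left(w{\left(-8 \right)} \right)} 32 = \left(54 - 8\right) 32 = 46 \cdot 32 = 1472$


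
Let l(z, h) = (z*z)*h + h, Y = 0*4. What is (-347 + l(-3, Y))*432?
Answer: -149904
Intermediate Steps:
Y = 0
l(z, h) = h + h*z² (l(z, h) = z²*h + h = h*z² + h = h + h*z²)
(-347 + l(-3, Y))*432 = (-347 + 0*(1 + (-3)²))*432 = (-347 + 0*(1 + 9))*432 = (-347 + 0*10)*432 = (-347 + 0)*432 = -347*432 = -149904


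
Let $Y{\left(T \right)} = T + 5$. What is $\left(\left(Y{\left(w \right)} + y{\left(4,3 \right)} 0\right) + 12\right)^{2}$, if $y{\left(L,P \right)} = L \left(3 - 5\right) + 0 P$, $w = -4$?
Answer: $169$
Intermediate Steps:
$y{\left(L,P \right)} = - 2 L$ ($y{\left(L,P \right)} = L \left(-2\right) + 0 = - 2 L + 0 = - 2 L$)
$Y{\left(T \right)} = 5 + T$
$\left(\left(Y{\left(w \right)} + y{\left(4,3 \right)} 0\right) + 12\right)^{2} = \left(\left(\left(5 - 4\right) + \left(-2\right) 4 \cdot 0\right) + 12\right)^{2} = \left(\left(1 - 0\right) + 12\right)^{2} = \left(\left(1 + 0\right) + 12\right)^{2} = \left(1 + 12\right)^{2} = 13^{2} = 169$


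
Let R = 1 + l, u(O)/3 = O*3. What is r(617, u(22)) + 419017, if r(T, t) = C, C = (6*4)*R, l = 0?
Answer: 419041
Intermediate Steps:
u(O) = 9*O (u(O) = 3*(O*3) = 3*(3*O) = 9*O)
R = 1 (R = 1 + 0 = 1)
C = 24 (C = (6*4)*1 = 24*1 = 24)
r(T, t) = 24
r(617, u(22)) + 419017 = 24 + 419017 = 419041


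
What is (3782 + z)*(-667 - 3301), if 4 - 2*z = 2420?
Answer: -10213632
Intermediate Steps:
z = -1208 (z = 2 - ½*2420 = 2 - 1210 = -1208)
(3782 + z)*(-667 - 3301) = (3782 - 1208)*(-667 - 3301) = 2574*(-3968) = -10213632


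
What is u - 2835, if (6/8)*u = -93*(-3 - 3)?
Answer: -2091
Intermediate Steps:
u = 744 (u = 4*(-93*(-3 - 3))/3 = 4*(-93*(-6))/3 = 4*(-31*(-18))/3 = (4/3)*558 = 744)
u - 2835 = 744 - 2835 = -2091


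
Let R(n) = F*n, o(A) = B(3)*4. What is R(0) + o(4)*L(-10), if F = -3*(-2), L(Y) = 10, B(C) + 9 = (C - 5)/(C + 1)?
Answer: -380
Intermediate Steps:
B(C) = -9 + (-5 + C)/(1 + C) (B(C) = -9 + (C - 5)/(C + 1) = -9 + (-5 + C)/(1 + C))
o(A) = -38 (o(A) = (2*(-7 - 4*3)/(1 + 3))*4 = (2*(-7 - 12)/4)*4 = (2*(¼)*(-19))*4 = -19/2*4 = -38)
F = 6
R(n) = 6*n
R(0) + o(4)*L(-10) = 6*0 - 38*10 = 0 - 380 = -380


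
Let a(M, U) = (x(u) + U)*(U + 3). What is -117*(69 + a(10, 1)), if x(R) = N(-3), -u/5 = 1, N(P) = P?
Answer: -7137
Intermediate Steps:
u = -5 (u = -5*1 = -5)
x(R) = -3
a(M, U) = (-3 + U)*(3 + U) (a(M, U) = (-3 + U)*(U + 3) = (-3 + U)*(3 + U))
-117*(69 + a(10, 1)) = -117*(69 + (-9 + 1**2)) = -117*(69 + (-9 + 1)) = -117*(69 - 8) = -117*61 = -7137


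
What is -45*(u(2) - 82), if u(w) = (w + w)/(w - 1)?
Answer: 3510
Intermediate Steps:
u(w) = 2*w/(-1 + w) (u(w) = (2*w)/(-1 + w) = 2*w/(-1 + w))
-45*(u(2) - 82) = -45*(2*2/(-1 + 2) - 82) = -45*(2*2/1 - 82) = -45*(2*2*1 - 82) = -45*(4 - 82) = -45*(-78) = 3510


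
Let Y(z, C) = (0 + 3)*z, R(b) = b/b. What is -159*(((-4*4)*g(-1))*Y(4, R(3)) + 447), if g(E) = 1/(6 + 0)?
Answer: -65985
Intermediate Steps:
g(E) = ⅙ (g(E) = 1/6 = ⅙)
R(b) = 1
Y(z, C) = 3*z
-159*(((-4*4)*g(-1))*Y(4, R(3)) + 447) = -159*((-4*4*(⅙))*(3*4) + 447) = -159*(-16*⅙*12 + 447) = -159*(-8/3*12 + 447) = -159*(-32 + 447) = -159*415 = -65985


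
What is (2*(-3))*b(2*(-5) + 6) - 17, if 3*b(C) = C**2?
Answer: -49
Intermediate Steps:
b(C) = C**2/3
(2*(-3))*b(2*(-5) + 6) - 17 = (2*(-3))*((2*(-5) + 6)**2/3) - 17 = -2*(-10 + 6)**2 - 17 = -2*(-4)**2 - 17 = -2*16 - 17 = -6*16/3 - 17 = -32 - 17 = -49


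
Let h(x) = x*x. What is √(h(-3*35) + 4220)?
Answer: √15245 ≈ 123.47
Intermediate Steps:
h(x) = x²
√(h(-3*35) + 4220) = √((-3*35)² + 4220) = √((-105)² + 4220) = √(11025 + 4220) = √15245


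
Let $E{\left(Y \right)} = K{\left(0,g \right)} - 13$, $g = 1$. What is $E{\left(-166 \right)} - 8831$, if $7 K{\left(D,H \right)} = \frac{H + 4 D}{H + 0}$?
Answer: $- \frac{61907}{7} \approx -8843.9$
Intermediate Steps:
$K{\left(D,H \right)} = \frac{H + 4 D}{7 H}$ ($K{\left(D,H \right)} = \frac{\left(H + 4 D\right) \frac{1}{H + 0}}{7} = \frac{\left(H + 4 D\right) \frac{1}{H}}{7} = \frac{\frac{1}{H} \left(H + 4 D\right)}{7} = \frac{H + 4 D}{7 H}$)
$E{\left(Y \right)} = - \frac{90}{7}$ ($E{\left(Y \right)} = \frac{1 + 4 \cdot 0}{7 \cdot 1} - 13 = \frac{1}{7} \cdot 1 \left(1 + 0\right) - 13 = \frac{1}{7} \cdot 1 \cdot 1 - 13 = \frac{1}{7} - 13 = - \frac{90}{7}$)
$E{\left(-166 \right)} - 8831 = - \frac{90}{7} - 8831 = - \frac{61907}{7}$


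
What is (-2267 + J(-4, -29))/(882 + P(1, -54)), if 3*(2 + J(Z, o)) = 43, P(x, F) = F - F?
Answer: -3382/1323 ≈ -2.5563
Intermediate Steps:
P(x, F) = 0
J(Z, o) = 37/3 (J(Z, o) = -2 + (⅓)*43 = -2 + 43/3 = 37/3)
(-2267 + J(-4, -29))/(882 + P(1, -54)) = (-2267 + 37/3)/(882 + 0) = -6764/3/882 = -6764/3*1/882 = -3382/1323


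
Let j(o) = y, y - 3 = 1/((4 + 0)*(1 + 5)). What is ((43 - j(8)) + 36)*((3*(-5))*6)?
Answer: -27345/4 ≈ -6836.3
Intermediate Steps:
y = 73/24 (y = 3 + 1/((4 + 0)*(1 + 5)) = 3 + 1/(4*6) = 3 + 1/24 = 73/24 ≈ 3.0417)
j(o) = 73/24
((43 - j(8)) + 36)*((3*(-5))*6) = ((43 - 1*73/24) + 36)*((3*(-5))*6) = ((43 - 73/24) + 36)*(-15*6) = (959/24 + 36)*(-90) = (1823/24)*(-90) = -27345/4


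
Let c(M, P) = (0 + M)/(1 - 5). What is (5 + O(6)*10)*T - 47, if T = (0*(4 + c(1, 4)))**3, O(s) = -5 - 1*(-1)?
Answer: -47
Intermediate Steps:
c(M, P) = -M/4 (c(M, P) = M/(-4) = M*(-1/4) = -M/4)
O(s) = -4 (O(s) = -5 + 1 = -4)
T = 0 (T = (0*(4 - 1/4*1))**3 = (0*(4 - 1/4))**3 = (0*(15/4))**3 = 0**3 = 0)
(5 + O(6)*10)*T - 47 = (5 - 4*10)*0 - 47 = (5 - 40)*0 - 47 = -35*0 - 47 = 0 - 47 = -47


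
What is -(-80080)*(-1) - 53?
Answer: -80133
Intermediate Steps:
-(-80080)*(-1) - 53 = -440*182 - 53 = -80080 - 53 = -80133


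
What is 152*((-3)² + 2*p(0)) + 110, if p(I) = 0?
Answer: 1478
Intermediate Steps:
152*((-3)² + 2*p(0)) + 110 = 152*((-3)² + 2*0) + 110 = 152*(9 + 0) + 110 = 152*9 + 110 = 1368 + 110 = 1478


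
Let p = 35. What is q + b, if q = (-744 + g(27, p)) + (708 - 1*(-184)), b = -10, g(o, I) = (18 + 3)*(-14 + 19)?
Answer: 243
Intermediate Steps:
g(o, I) = 105 (g(o, I) = 21*5 = 105)
q = 253 (q = (-744 + 105) + (708 - 1*(-184)) = -639 + (708 + 184) = -639 + 892 = 253)
q + b = 253 - 10 = 243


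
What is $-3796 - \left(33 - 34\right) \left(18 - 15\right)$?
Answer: $-3793$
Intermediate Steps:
$-3796 - \left(33 - 34\right) \left(18 - 15\right) = -3796 - \left(-1\right) 3 = -3796 - -3 = -3796 + 3 = -3793$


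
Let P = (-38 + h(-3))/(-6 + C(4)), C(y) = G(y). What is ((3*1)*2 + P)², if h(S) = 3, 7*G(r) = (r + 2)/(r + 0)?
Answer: 952576/6561 ≈ 145.19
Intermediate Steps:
G(r) = (2 + r)/(7*r) (G(r) = ((r + 2)/(r + 0))/7 = ((2 + r)/r)/7 = (2 + r)/(7*r))
C(y) = (2 + y)/(7*y)
P = 490/81 (P = (-38 + 3)/(-6 + (⅐)*(2 + 4)/4) = -35/(-6 + (⅐)*(¼)*6) = -35/(-6 + 3/14) = -35/(-81/14) = -35*(-14/81) = 490/81 ≈ 6.0494)
((3*1)*2 + P)² = ((3*1)*2 + 490/81)² = (3*2 + 490/81)² = (6 + 490/81)² = (976/81)² = 952576/6561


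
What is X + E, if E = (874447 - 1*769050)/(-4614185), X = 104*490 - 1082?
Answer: 230146214033/4614185 ≈ 49878.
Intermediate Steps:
X = 49878 (X = 50960 - 1082 = 49878)
E = -105397/4614185 (E = (874447 - 769050)*(-1/4614185) = 105397*(-1/4614185) = -105397/4614185 ≈ -0.022842)
X + E = 49878 - 105397/4614185 = 230146214033/4614185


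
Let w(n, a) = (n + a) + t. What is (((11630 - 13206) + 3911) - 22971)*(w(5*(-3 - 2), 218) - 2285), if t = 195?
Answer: 39146492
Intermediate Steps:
w(n, a) = 195 + a + n (w(n, a) = (n + a) + 195 = (a + n) + 195 = 195 + a + n)
(((11630 - 13206) + 3911) - 22971)*(w(5*(-3 - 2), 218) - 2285) = (((11630 - 13206) + 3911) - 22971)*((195 + 218 + 5*(-3 - 2)) - 2285) = ((-1576 + 3911) - 22971)*((195 + 218 + 5*(-5)) - 2285) = (2335 - 22971)*((195 + 218 - 25) - 2285) = -20636*(388 - 2285) = -20636*(-1897) = 39146492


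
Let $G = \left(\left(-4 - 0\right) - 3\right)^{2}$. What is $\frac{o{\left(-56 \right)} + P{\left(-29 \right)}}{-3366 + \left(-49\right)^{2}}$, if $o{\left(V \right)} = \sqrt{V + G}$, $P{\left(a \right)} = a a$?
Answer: $- \frac{841}{965} - \frac{i \sqrt{7}}{965} \approx -0.8715 - 0.0027417 i$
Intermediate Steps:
$G = 49$ ($G = \left(\left(-4 + 0\right) - 3\right)^{2} = \left(-4 - 3\right)^{2} = \left(-7\right)^{2} = 49$)
$P{\left(a \right)} = a^{2}$
$o{\left(V \right)} = \sqrt{49 + V}$ ($o{\left(V \right)} = \sqrt{V + 49} = \sqrt{49 + V}$)
$\frac{o{\left(-56 \right)} + P{\left(-29 \right)}}{-3366 + \left(-49\right)^{2}} = \frac{\sqrt{49 - 56} + \left(-29\right)^{2}}{-3366 + \left(-49\right)^{2}} = \frac{\sqrt{-7} + 841}{-3366 + 2401} = \frac{i \sqrt{7} + 841}{-965} = \left(841 + i \sqrt{7}\right) \left(- \frac{1}{965}\right) = - \frac{841}{965} - \frac{i \sqrt{7}}{965}$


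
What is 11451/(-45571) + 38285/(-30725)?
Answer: -419303542/280033795 ≈ -1.4973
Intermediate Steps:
11451/(-45571) + 38285/(-30725) = 11451*(-1/45571) + 38285*(-1/30725) = -11451/45571 - 7657/6145 = -419303542/280033795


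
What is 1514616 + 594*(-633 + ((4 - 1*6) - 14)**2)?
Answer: 1290678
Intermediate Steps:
1514616 + 594*(-633 + ((4 - 1*6) - 14)**2) = 1514616 + 594*(-633 + ((4 - 6) - 14)**2) = 1514616 + 594*(-633 + (-2 - 14)**2) = 1514616 + 594*(-633 + (-16)**2) = 1514616 + 594*(-633 + 256) = 1514616 + 594*(-377) = 1514616 - 223938 = 1290678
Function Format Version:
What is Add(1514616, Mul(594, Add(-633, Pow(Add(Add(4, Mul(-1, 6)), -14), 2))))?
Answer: 1290678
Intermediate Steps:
Add(1514616, Mul(594, Add(-633, Pow(Add(Add(4, Mul(-1, 6)), -14), 2)))) = Add(1514616, Mul(594, Add(-633, Pow(Add(Add(4, -6), -14), 2)))) = Add(1514616, Mul(594, Add(-633, Pow(Add(-2, -14), 2)))) = Add(1514616, Mul(594, Add(-633, Pow(-16, 2)))) = Add(1514616, Mul(594, Add(-633, 256))) = Add(1514616, Mul(594, -377)) = Add(1514616, -223938) = 1290678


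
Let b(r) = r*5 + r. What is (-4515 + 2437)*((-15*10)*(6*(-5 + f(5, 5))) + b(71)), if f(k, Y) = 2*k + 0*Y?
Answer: 8465772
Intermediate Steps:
f(k, Y) = 2*k (f(k, Y) = 2*k + 0 = 2*k)
b(r) = 6*r (b(r) = 5*r + r = 6*r)
(-4515 + 2437)*((-15*10)*(6*(-5 + f(5, 5))) + b(71)) = (-4515 + 2437)*((-15*10)*(6*(-5 + 2*5)) + 6*71) = -2078*(-900*(-5 + 10) + 426) = -2078*(-900*5 + 426) = -2078*(-150*30 + 426) = -2078*(-4500 + 426) = -2078*(-4074) = 8465772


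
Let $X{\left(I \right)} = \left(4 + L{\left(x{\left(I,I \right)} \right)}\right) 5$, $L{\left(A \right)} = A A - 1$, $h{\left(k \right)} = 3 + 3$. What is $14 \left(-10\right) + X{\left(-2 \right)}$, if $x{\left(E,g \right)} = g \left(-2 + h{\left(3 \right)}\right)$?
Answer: $195$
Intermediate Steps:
$h{\left(k \right)} = 6$
$x{\left(E,g \right)} = 4 g$ ($x{\left(E,g \right)} = g \left(-2 + 6\right) = g 4 = 4 g$)
$L{\left(A \right)} = -1 + A^{2}$ ($L{\left(A \right)} = A^{2} - 1 = -1 + A^{2}$)
$X{\left(I \right)} = 15 + 80 I^{2}$ ($X{\left(I \right)} = \left(4 + \left(-1 + \left(4 I\right)^{2}\right)\right) 5 = \left(4 + \left(-1 + 16 I^{2}\right)\right) 5 = \left(3 + 16 I^{2}\right) 5 = 15 + 80 I^{2}$)
$14 \left(-10\right) + X{\left(-2 \right)} = 14 \left(-10\right) + \left(15 + 80 \left(-2\right)^{2}\right) = -140 + \left(15 + 80 \cdot 4\right) = -140 + \left(15 + 320\right) = -140 + 335 = 195$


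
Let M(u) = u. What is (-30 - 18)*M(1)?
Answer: -48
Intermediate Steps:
(-30 - 18)*M(1) = (-30 - 18)*1 = -48*1 = -48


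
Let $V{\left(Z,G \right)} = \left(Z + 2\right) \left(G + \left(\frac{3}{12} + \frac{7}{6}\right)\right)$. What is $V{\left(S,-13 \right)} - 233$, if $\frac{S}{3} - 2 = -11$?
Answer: $\frac{679}{12} \approx 56.583$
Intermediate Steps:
$S = -27$ ($S = 6 + 3 \left(-11\right) = 6 - 33 = -27$)
$V{\left(Z,G \right)} = \left(2 + Z\right) \left(\frac{17}{12} + G\right)$ ($V{\left(Z,G \right)} = \left(2 + Z\right) \left(G + \left(3 \cdot \frac{1}{12} + 7 \cdot \frac{1}{6}\right)\right) = \left(2 + Z\right) \left(G + \left(\frac{1}{4} + \frac{7}{6}\right)\right) = \left(2 + Z\right) \left(G + \frac{17}{12}\right) = \left(2 + Z\right) \left(\frac{17}{12} + G\right)$)
$V{\left(S,-13 \right)} - 233 = \left(\frac{17}{6} + 2 \left(-13\right) + \frac{17}{12} \left(-27\right) - -351\right) - 233 = \left(\frac{17}{6} - 26 - \frac{153}{4} + 351\right) - 233 = \frac{3475}{12} - 233 = \frac{679}{12}$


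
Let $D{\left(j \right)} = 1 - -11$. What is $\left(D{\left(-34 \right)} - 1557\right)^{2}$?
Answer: $2387025$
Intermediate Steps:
$D{\left(j \right)} = 12$ ($D{\left(j \right)} = 1 + 11 = 12$)
$\left(D{\left(-34 \right)} - 1557\right)^{2} = \left(12 - 1557\right)^{2} = \left(-1545\right)^{2} = 2387025$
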